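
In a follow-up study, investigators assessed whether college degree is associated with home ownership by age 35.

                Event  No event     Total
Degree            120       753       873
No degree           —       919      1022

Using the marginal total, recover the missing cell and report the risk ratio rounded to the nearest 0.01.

1.36

The missing cell is in the unexposed row: 1022 − 919 = 103.
So a = 120, b = 753, c = 103, d = 919.
RR = [a/(a+b)] / [c/(c+d)] = (120/873) / (103/1022) = 0.13746/0.10078 = 1.36389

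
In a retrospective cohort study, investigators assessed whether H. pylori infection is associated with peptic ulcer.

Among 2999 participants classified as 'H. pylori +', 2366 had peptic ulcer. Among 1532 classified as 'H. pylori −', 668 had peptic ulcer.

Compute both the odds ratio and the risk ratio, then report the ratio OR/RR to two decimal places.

From the description: a = 2366, b = 633, c = 668, d = 864.
OR = (2366·864)/(633·668) = 2044224/422844 = 4.83446
Risk in exposed = 2366/2999 = 0.78893; risk in unexposed = 668/1532 = 0.43603; RR = 1.80934
OR/RR = 4.83446 / 1.80934 = 2.67195
The outcome is not rare, so the OR lies further from 1 than the RR.

2.67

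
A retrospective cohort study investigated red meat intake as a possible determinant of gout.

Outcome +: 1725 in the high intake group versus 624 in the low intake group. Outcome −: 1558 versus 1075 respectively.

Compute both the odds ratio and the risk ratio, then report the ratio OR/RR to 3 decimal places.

From the description: a = 1725, b = 1558, c = 624, d = 1075.
OR = (1725·1075)/(1558·624) = 1854375/972192 = 1.90742
Risk in exposed = 1725/3283 = 0.52543; risk in unexposed = 624/1699 = 0.36727; RR = 1.43063
OR/RR = 1.90742 / 1.43063 = 1.33327
The outcome is not rare, so the OR lies further from 1 than the RR.

1.333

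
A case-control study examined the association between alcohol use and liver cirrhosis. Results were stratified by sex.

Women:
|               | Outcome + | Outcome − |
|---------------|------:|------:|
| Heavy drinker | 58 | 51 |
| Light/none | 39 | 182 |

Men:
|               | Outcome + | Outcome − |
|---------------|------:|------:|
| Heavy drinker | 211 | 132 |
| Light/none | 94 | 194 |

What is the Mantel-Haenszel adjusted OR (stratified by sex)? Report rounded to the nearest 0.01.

3.77

OR_MH = Σ(aᵢdᵢ/nᵢ) / Σ(bᵢcᵢ/nᵢ), where nᵢ is the stratum total.
Stratum 1 (Women): n = 330; a·d/n = 58·182/330 = 31.9879; b·c/n = 51·39/330 = 6.0273
Stratum 2 (Men): n = 631; a·d/n = 211·194/631 = 64.8716; b·c/n = 132·94/631 = 19.6640
OR_MH = (31.9879 + 64.8716) / (6.0273 + 19.6640) = 96.8595 / 25.6913 = 3.77013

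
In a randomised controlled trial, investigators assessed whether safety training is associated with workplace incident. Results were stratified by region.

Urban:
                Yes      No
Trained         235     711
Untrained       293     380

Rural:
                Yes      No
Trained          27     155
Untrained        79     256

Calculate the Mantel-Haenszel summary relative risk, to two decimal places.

RR_MH = Σ(aᵢ·n₀ᵢ/nᵢ) / Σ(cᵢ·n₁ᵢ/nᵢ), with n₁ᵢ = aᵢ+bᵢ (exposed), n₀ᵢ = cᵢ+dᵢ (unexposed), nᵢ = n₁ᵢ+n₀ᵢ.
Stratum 1 (Urban): n₁ = 946, n₀ = 673, n = 1619; a·n₀/n = 235·673/1619 = 97.6868; c·n₁/n = 293·946/1619 = 171.2032
Stratum 2 (Rural): n₁ = 182, n₀ = 335, n = 517; a·n₀/n = 27·335/517 = 17.4952; c·n₁/n = 79·182/517 = 27.8104
RR_MH = (97.6868 + 17.4952) / (171.2032 + 27.8104) = 115.1820 / 199.0137 = 0.57876

0.58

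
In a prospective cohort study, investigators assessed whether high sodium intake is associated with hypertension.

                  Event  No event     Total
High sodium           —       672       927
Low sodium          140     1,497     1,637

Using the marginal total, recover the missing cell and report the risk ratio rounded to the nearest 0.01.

The missing cell is in the exposed row: 927 − 672 = 255.
So a = 255, b = 672, c = 140, d = 1497.
RR = [a/(a+b)] / [c/(c+d)] = (255/927) / (140/1637) = 0.27508/0.08552 = 3.21648

3.22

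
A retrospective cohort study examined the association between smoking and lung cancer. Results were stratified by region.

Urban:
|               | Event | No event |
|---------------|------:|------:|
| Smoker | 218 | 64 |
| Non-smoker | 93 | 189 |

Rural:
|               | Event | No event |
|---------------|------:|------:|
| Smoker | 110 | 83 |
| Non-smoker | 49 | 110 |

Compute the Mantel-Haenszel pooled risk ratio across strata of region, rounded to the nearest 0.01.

RR_MH = Σ(aᵢ·n₀ᵢ/nᵢ) / Σ(cᵢ·n₁ᵢ/nᵢ), with n₁ᵢ = aᵢ+bᵢ (exposed), n₀ᵢ = cᵢ+dᵢ (unexposed), nᵢ = n₁ᵢ+n₀ᵢ.
Stratum 1 (Urban): n₁ = 282, n₀ = 282, n = 564; a·n₀/n = 218·282/564 = 109.0000; c·n₁/n = 93·282/564 = 46.5000
Stratum 2 (Rural): n₁ = 193, n₀ = 159, n = 352; a·n₀/n = 110·159/352 = 49.6875; c·n₁/n = 49·193/352 = 26.8665
RR_MH = (109.0000 + 49.6875) / (46.5000 + 26.8665) = 158.6875 / 73.3665 = 2.16294

2.16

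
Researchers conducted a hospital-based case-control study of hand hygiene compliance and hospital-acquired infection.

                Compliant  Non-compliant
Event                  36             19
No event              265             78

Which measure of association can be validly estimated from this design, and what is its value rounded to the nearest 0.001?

0.558

Reading the table with exposure as columns: a = 36 (Compliant, case), b = 265 (Compliant, non-case), c = 19 (Non-compliant, case), d = 78.
This is a hospital-based case-control study: participants were sampled on outcome status, so risks in the source population cannot be estimated directly — relative risk is not valid here. The odds ratio is the appropriate measure.
OR = (a·d)/(b·c) = (36 × 78) / (265 × 19) = 2808 / 5035 = 0.55770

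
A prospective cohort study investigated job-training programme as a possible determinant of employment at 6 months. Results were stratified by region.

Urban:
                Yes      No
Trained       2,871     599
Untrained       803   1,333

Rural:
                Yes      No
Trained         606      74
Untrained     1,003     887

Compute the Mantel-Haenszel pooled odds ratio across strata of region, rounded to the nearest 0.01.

OR_MH = Σ(aᵢdᵢ/nᵢ) / Σ(bᵢcᵢ/nᵢ), where nᵢ is the stratum total.
Stratum 1 (Urban): n = 5606; a·d/n = 2871·1333/5606 = 682.6691; b·c/n = 599·803/5606 = 85.8004
Stratum 2 (Rural): n = 2570; a·d/n = 606·887/2570 = 209.1525; b·c/n = 74·1003/2570 = 28.8802
OR_MH = (682.6691 + 209.1525) / (85.8004 + 28.8802) = 891.8216 / 114.6805 = 7.77657

7.78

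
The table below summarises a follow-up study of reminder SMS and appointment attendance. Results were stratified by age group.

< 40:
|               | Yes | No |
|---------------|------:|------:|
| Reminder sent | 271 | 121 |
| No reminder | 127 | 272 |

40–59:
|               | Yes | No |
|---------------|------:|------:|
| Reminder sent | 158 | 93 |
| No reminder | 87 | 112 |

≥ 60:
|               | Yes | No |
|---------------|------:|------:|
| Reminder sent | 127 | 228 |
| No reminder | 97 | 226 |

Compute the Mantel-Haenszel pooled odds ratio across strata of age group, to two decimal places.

OR_MH = Σ(aᵢdᵢ/nᵢ) / Σ(bᵢcᵢ/nᵢ), where nᵢ is the stratum total.
Stratum 1 (< 40): n = 791; a·d/n = 271·272/791 = 93.1884; b·c/n = 121·127/791 = 19.4273
Stratum 2 (40–59): n = 450; a·d/n = 158·112/450 = 39.3244; b·c/n = 93·87/450 = 17.9800
Stratum 3 (≥ 60): n = 678; a·d/n = 127·226/678 = 42.3333; b·c/n = 228·97/678 = 32.6195
OR_MH = (93.1884 + 39.3244 + 42.3333) / (19.4273 + 17.9800 + 32.6195) = 174.8461 / 70.0268 = 2.49685

2.50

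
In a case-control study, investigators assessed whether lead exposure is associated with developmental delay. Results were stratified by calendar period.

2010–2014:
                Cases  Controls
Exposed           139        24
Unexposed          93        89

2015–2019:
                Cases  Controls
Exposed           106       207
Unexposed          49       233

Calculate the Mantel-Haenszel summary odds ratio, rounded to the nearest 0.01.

3.29

OR_MH = Σ(aᵢdᵢ/nᵢ) / Σ(bᵢcᵢ/nᵢ), where nᵢ is the stratum total.
Stratum 1 (2010–2014): n = 345; a·d/n = 139·89/345 = 35.8580; b·c/n = 24·93/345 = 6.4696
Stratum 2 (2015–2019): n = 595; a·d/n = 106·233/595 = 41.5092; b·c/n = 207·49/595 = 17.0471
OR_MH = (35.8580 + 41.5092) / (6.4696 + 17.0471) = 77.3672 / 23.5166 = 3.28989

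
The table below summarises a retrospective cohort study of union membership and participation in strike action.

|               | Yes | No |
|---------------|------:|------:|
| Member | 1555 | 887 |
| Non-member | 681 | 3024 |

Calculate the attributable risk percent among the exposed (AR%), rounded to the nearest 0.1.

71.1

Cells: a = 1555, b = 887, c = 681, d = 3024.
Risk in exposed = 1555/2442 = 0.63677; risk in unexposed = 681/3705 = 0.18381.
RR = 0.63677/0.18381 = 3.46438
AR% = (RR − 1)/RR × 100 = (3.46438 − 1)/3.46438 × 100 = 71.1348%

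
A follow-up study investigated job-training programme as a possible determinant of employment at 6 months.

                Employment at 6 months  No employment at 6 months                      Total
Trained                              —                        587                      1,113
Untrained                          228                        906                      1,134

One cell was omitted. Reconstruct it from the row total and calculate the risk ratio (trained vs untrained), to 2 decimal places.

The missing cell is in the exposed row: 1113 − 587 = 526.
So a = 526, b = 587, c = 228, d = 906.
RR = [a/(a+b)] / [c/(c+d)] = (526/1113) / (228/1134) = 0.47260/0.20106 = 2.35055

2.35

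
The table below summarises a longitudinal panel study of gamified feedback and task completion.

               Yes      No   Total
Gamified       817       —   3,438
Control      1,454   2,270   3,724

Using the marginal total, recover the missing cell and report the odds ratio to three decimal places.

The missing cell is in the exposed row: 3438 − 817 = 2621.
So a = 817, b = 2621, c = 1454, d = 2270.
OR = (a·d)/(b·c) = (817 × 2270) / (2621 × 1454) = 1854590 / 3810934 = 0.48665

0.487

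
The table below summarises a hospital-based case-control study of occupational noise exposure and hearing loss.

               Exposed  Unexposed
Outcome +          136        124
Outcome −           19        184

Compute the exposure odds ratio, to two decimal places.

Reading the table with exposure as columns: a = 136 (Exposed, case), b = 19 (Exposed, non-case), c = 124 (Unexposed, case), d = 184.
OR = (a·d)/(b·c) = (136 × 184) / (19 × 124) = 25024 / 2356 = 10.62139
The odds of hearing loss are about 10.62 times as high in the exposed group.

10.62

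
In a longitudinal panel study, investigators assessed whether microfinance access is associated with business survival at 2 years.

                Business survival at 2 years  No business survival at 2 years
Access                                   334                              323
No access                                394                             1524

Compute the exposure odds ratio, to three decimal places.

4.000

Cells: a = 334, b = 323, c = 394, d = 1524.
OR = (a·d)/(b·c) = (334 × 1524) / (323 × 394) = 509016 / 127262 = 3.99975
The odds of business survival at 2 years are about 4.00 times as high in the access group.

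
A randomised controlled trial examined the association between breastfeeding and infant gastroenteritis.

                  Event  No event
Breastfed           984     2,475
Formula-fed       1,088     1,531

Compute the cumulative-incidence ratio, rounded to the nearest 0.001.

Cells: a = 984, b = 2475, c = 1088, d = 1531.
Risk in exposed = 984/3459 = 0.28448; risk in unexposed = 1088/2619 = 0.41543.
RR = 0.28448 / 0.41543 = 0.68478
The risk is 32% lower among the exposed than among the unexposed.

0.685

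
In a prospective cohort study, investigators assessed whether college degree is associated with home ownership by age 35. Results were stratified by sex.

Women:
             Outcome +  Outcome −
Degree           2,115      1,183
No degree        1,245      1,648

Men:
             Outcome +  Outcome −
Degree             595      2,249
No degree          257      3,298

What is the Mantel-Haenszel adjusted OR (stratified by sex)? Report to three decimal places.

OR_MH = Σ(aᵢdᵢ/nᵢ) / Σ(bᵢcᵢ/nᵢ), where nᵢ is the stratum total.
Stratum 1 (Women): n = 6191; a·d/n = 2115·1648/6191 = 562.9979; b·c/n = 1183·1245/6191 = 237.8994
Stratum 2 (Men): n = 6399; a·d/n = 595·3298/6399 = 306.6589; b·c/n = 2249·257/6399 = 90.3255
OR_MH = (562.9979 + 306.6589) / (237.8994 + 90.3255) = 869.6568 / 328.2249 = 2.64958

2.650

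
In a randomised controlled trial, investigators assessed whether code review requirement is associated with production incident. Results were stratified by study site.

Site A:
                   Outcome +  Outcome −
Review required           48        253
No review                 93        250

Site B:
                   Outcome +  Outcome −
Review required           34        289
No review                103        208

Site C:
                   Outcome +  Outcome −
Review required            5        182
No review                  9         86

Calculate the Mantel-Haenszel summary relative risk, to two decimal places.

RR_MH = Σ(aᵢ·n₀ᵢ/nᵢ) / Σ(cᵢ·n₁ᵢ/nᵢ), with n₁ᵢ = aᵢ+bᵢ (exposed), n₀ᵢ = cᵢ+dᵢ (unexposed), nᵢ = n₁ᵢ+n₀ᵢ.
Stratum 1 (Site A): n₁ = 301, n₀ = 343, n = 644; a·n₀/n = 48·343/644 = 25.5652; c·n₁/n = 93·301/644 = 43.4674
Stratum 2 (Site B): n₁ = 323, n₀ = 311, n = 634; a·n₀/n = 34·311/634 = 16.6782; c·n₁/n = 103·323/634 = 52.4748
Stratum 3 (Site C): n₁ = 187, n₀ = 95, n = 282; a·n₀/n = 5·95/282 = 1.6844; c·n₁/n = 9·187/282 = 5.9681
RR_MH = (25.5652 + 16.6782 + 1.6844) / (43.4674 + 52.4748 + 5.9681) = 43.9278 / 101.9102 = 0.43104

0.43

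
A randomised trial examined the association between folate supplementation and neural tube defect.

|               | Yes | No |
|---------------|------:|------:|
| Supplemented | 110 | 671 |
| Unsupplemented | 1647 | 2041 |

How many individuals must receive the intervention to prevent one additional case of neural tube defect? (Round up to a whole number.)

Risk in treated group = 110/781 = 0.14085; risk in control = 1647/3688 = 0.44658.
Absolute risk reduction = 0.44658 − 0.14085 = 0.30574
NNT = 1 / ARR = 1 / 0.30574 = 3.271 → round up → 4

4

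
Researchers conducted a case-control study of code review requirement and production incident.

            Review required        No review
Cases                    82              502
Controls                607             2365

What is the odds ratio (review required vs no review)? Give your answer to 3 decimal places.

Reading the table with exposure as columns: a = 82 (Review required, case), b = 607 (Review required, non-case), c = 502 (No review, case), d = 2365.
OR = (a·d)/(b·c) = (82 × 2365) / (607 × 502) = 193930 / 304714 = 0.63643
Exposure is associated with lower odds of production incident (OR = 0.64 < 1).

0.636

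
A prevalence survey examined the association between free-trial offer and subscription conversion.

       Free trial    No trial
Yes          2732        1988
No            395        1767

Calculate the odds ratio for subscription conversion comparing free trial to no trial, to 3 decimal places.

6.148

Reading the table with exposure as columns: a = 2732 (Free trial, case), b = 395 (Free trial, non-case), c = 1988 (No trial, case), d = 1767.
OR = (a·d)/(b·c) = (2732 × 1767) / (395 × 1988) = 4827444 / 785260 = 6.14757
The odds of subscription conversion are about 6.15 times as high in the free trial group.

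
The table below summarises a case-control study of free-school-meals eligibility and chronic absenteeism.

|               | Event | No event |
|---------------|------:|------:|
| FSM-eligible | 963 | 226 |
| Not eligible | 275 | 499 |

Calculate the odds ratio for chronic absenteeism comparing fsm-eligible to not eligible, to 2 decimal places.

Cells: a = 963, b = 226, c = 275, d = 499.
OR = (a·d)/(b·c) = (963 × 499) / (226 × 275) = 480537 / 62150 = 7.73189
The odds of chronic absenteeism are about 7.73 times as high in the fsm-eligible group.

7.73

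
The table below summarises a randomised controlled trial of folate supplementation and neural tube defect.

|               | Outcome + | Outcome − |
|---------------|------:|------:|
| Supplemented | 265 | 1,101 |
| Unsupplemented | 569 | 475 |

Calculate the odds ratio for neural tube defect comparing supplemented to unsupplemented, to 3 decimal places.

0.201

Cells: a = 265, b = 1101, c = 569, d = 475.
OR = (a·d)/(b·c) = (265 × 475) / (1101 × 569) = 125875 / 626469 = 0.20093
Exposure is associated with lower odds of neural tube defect (OR = 0.20 < 1).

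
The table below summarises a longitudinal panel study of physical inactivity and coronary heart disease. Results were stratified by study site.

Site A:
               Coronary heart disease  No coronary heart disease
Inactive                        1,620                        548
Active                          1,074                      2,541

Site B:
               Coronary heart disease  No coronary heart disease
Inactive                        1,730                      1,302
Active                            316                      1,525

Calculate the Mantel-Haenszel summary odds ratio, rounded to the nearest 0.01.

6.73

OR_MH = Σ(aᵢdᵢ/nᵢ) / Σ(bᵢcᵢ/nᵢ), where nᵢ is the stratum total.
Stratum 1 (Site A): n = 5783; a·d/n = 1620·2541/5783 = 711.8139; b·c/n = 548·1074/5783 = 101.7728
Stratum 2 (Site B): n = 4873; a·d/n = 1730·1525/4873 = 541.4016; b·c/n = 1302·316/4873 = 84.4309
OR_MH = (711.8139 + 541.4016) / (101.7728 + 84.4309) = 1253.2155 / 186.2037 = 6.73035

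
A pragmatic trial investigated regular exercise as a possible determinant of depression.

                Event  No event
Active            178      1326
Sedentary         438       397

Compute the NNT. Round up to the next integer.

Risk in treated group = 178/1504 = 0.11835; risk in control = 438/835 = 0.52455.
Absolute risk reduction = 0.52455 − 0.11835 = 0.40620
NNT = 1 / ARR = 1 / 0.40620 = 2.462 → round up → 3

3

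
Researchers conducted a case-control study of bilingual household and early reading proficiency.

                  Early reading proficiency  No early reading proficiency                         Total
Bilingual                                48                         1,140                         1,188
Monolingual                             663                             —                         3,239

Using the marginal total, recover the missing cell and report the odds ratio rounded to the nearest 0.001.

0.164

The missing cell is in the unexposed row: 3239 − 663 = 2576.
So a = 48, b = 1140, c = 663, d = 2576.
OR = (a·d)/(b·c) = (48 × 2576) / (1140 × 663) = 123648 / 755820 = 0.16359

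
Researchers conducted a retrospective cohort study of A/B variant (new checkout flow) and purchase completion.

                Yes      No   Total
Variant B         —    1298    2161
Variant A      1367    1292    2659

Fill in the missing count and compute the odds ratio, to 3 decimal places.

0.628

The missing cell is in the exposed row: 2161 − 1298 = 863.
So a = 863, b = 1298, c = 1367, d = 1292.
OR = (a·d)/(b·c) = (863 × 1292) / (1298 × 1367) = 1114996 / 1774366 = 0.62839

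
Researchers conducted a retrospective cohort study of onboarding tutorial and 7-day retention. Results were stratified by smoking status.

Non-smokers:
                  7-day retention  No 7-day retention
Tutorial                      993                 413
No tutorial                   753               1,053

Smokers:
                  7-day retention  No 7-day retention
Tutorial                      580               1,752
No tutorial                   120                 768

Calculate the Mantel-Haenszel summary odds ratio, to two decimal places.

2.86

OR_MH = Σ(aᵢdᵢ/nᵢ) / Σ(bᵢcᵢ/nᵢ), where nᵢ is the stratum total.
Stratum 1 (Non-smokers): n = 3212; a·d/n = 993·1053/3212 = 325.5383; b·c/n = 413·753/3212 = 96.8210
Stratum 2 (Smokers): n = 3220; a·d/n = 580·768/3220 = 138.3354; b·c/n = 1752·120/3220 = 65.2919
OR_MH = (325.5383 + 138.3354) / (96.8210 + 65.2919) = 463.8737 / 162.1129 = 2.86142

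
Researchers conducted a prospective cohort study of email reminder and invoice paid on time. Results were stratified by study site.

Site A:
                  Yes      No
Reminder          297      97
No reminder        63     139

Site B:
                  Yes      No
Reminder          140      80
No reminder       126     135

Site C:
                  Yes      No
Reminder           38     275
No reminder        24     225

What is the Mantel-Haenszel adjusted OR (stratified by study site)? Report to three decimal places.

OR_MH = Σ(aᵢdᵢ/nᵢ) / Σ(bᵢcᵢ/nᵢ), where nᵢ is the stratum total.
Stratum 1 (Site A): n = 596; a·d/n = 297·139/596 = 69.2668; b·c/n = 97·63/596 = 10.2534
Stratum 2 (Site B): n = 481; a·d/n = 140·135/481 = 39.2931; b·c/n = 80·126/481 = 20.9563
Stratum 3 (Site C): n = 562; a·d/n = 38·225/562 = 15.2135; b·c/n = 275·24/562 = 11.7438
OR_MH = (69.2668 + 39.2931 + 15.2135) / (10.2534 + 20.9563 + 11.7438) = 123.7734 / 42.9535 = 2.88157

2.882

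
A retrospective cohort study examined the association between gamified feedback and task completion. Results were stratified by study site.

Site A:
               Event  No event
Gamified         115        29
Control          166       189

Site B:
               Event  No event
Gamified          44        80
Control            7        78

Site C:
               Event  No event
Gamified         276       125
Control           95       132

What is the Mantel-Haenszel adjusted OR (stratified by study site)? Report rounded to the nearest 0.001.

3.777

OR_MH = Σ(aᵢdᵢ/nᵢ) / Σ(bᵢcᵢ/nᵢ), where nᵢ is the stratum total.
Stratum 1 (Site A): n = 499; a·d/n = 115·189/499 = 43.5571; b·c/n = 29·166/499 = 9.6473
Stratum 2 (Site B): n = 209; a·d/n = 44·78/209 = 16.4211; b·c/n = 80·7/209 = 2.6794
Stratum 3 (Site C): n = 628; a·d/n = 276·132/628 = 58.0127; b·c/n = 125·95/628 = 18.9092
OR_MH = (43.5571 + 16.4211 + 58.0127) / (9.6473 + 2.6794 + 18.9092) = 117.9909 / 31.2360 = 3.77741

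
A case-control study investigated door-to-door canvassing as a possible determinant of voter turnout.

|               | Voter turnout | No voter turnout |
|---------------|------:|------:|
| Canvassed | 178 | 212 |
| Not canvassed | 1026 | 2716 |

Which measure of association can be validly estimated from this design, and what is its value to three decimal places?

2.223

Cells: a = 178, b = 212, c = 1026, d = 2716.
This is a case-control study: participants were sampled on outcome status, so risks in the source population cannot be estimated directly — relative risk is not valid here. The odds ratio is the appropriate measure.
OR = (a·d)/(b·c) = (178 × 2716) / (212 × 1026) = 483448 / 217512 = 2.22263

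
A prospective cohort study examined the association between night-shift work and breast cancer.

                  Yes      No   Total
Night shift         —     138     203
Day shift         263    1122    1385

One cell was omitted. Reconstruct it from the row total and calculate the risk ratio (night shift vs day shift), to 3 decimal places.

The missing cell is in the exposed row: 203 − 138 = 65.
So a = 65, b = 138, c = 263, d = 1122.
RR = [a/(a+b)] / [c/(c+d)] = (65/203) / (263/1385) = 0.32020/0.18989 = 1.68621

1.686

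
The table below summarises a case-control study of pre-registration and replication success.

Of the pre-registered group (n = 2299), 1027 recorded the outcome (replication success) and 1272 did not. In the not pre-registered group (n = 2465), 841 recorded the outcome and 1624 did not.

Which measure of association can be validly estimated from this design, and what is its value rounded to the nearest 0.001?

1.559

From the description: a = 1027, b = 1272, c = 841, d = 1624.
This is a case-control study: participants were sampled on outcome status, so risks in the source population cannot be estimated directly — relative risk is not valid here. The odds ratio is the appropriate measure.
OR = (a·d)/(b·c) = (1027 × 1624) / (1272 × 841) = 1667848 / 1069752 = 1.55910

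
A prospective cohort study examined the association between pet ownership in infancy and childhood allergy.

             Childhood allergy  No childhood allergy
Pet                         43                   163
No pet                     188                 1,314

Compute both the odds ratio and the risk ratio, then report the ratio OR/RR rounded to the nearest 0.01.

Cells: a = 43, b = 163, c = 188, d = 1314.
OR = (43·1314)/(163·188) = 56502/30644 = 1.84382
Risk in exposed = 43/206 = 0.20874; risk in unexposed = 188/1502 = 0.12517; RR = 1.66768
OR/RR = 1.84382 / 1.66768 = 1.10562
The outcome is not rare, so the OR lies further from 1 than the RR.

1.11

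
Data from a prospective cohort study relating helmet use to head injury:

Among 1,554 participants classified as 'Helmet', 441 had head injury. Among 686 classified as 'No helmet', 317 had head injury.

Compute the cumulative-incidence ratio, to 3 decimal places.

0.614

From the description: a = 441, b = 1113, c = 317, d = 369.
Risk in exposed = 441/1554 = 0.28378; risk in unexposed = 317/686 = 0.46210.
RR = 0.28378 / 0.46210 = 0.61412
The risk is 39% lower among the exposed than among the unexposed.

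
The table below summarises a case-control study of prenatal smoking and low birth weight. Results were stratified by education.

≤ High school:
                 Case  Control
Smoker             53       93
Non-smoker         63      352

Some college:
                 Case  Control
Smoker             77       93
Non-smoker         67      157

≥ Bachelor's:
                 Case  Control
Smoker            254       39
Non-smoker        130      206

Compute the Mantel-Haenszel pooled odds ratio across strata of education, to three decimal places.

4.287

OR_MH = Σ(aᵢdᵢ/nᵢ) / Σ(bᵢcᵢ/nᵢ), where nᵢ is the stratum total.
Stratum 1 (≤ High school): n = 561; a·d/n = 53·352/561 = 33.2549; b·c/n = 93·63/561 = 10.4439
Stratum 2 (Some college): n = 394; a·d/n = 77·157/394 = 30.6827; b·c/n = 93·67/394 = 15.8147
Stratum 3 (≥ Bachelor's): n = 629; a·d/n = 254·206/629 = 83.1860; b·c/n = 39·130/629 = 8.0604
OR_MH = (33.2549 + 30.6827 + 83.1860) / (10.4439 + 15.8147 + 8.0604) = 147.1237 / 34.3190 = 4.28695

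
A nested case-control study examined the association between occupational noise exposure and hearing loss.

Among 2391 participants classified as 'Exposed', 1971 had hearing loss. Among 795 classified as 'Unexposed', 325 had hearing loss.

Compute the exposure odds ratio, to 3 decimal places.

From the description: a = 1971, b = 420, c = 325, d = 470.
OR = (a·d)/(b·c) = (1971 × 470) / (420 × 325) = 926370 / 136500 = 6.78659
The odds of hearing loss are about 6.79 times as high in the exposed group.

6.787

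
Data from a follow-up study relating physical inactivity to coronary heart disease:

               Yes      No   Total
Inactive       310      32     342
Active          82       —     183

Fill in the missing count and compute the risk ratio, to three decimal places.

The missing cell is in the unexposed row: 183 − 82 = 101.
So a = 310, b = 32, c = 82, d = 101.
RR = [a/(a+b)] / [c/(c+d)] = (310/342) / (82/183) = 0.90643/0.44809 = 2.02289

2.023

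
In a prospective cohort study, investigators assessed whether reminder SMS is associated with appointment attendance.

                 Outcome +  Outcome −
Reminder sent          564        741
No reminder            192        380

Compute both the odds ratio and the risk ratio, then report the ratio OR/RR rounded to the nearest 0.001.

1.170

Cells: a = 564, b = 741, c = 192, d = 380.
OR = (564·380)/(741·192) = 214320/142272 = 1.50641
Risk in exposed = 564/1305 = 0.43218; risk in unexposed = 192/572 = 0.33566; RR = 1.28755
OR/RR = 1.50641 / 1.28755 = 1.16998
The outcome is not rare, so the OR lies further from 1 than the RR.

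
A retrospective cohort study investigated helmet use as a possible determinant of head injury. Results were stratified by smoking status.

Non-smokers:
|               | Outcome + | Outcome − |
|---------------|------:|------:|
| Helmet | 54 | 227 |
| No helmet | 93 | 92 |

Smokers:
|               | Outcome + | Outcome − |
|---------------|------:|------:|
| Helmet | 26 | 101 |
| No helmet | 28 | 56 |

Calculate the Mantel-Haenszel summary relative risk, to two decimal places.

RR_MH = Σ(aᵢ·n₀ᵢ/nᵢ) / Σ(cᵢ·n₁ᵢ/nᵢ), with n₁ᵢ = aᵢ+bᵢ (exposed), n₀ᵢ = cᵢ+dᵢ (unexposed), nᵢ = n₁ᵢ+n₀ᵢ.
Stratum 1 (Non-smokers): n₁ = 281, n₀ = 185, n = 466; a·n₀/n = 54·185/466 = 21.4378; c·n₁/n = 93·281/466 = 56.0794
Stratum 2 (Smokers): n₁ = 127, n₀ = 84, n = 211; a·n₀/n = 26·84/211 = 10.3507; c·n₁/n = 28·127/211 = 16.8531
RR_MH = (21.4378 + 10.3507) / (56.0794 + 16.8531) = 31.7885 / 72.9325 = 0.43586

0.44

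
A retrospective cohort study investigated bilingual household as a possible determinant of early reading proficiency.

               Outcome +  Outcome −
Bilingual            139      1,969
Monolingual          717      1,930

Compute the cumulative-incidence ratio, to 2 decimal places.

0.24

Cells: a = 139, b = 1969, c = 717, d = 1930.
Risk in exposed = 139/2108 = 0.06594; risk in unexposed = 717/2647 = 0.27087.
RR = 0.06594 / 0.27087 = 0.24343
The risk is 76% lower among the exposed than among the unexposed.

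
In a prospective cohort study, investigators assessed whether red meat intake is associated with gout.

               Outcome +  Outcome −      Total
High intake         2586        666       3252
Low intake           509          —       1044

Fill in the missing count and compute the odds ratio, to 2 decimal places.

4.08

The missing cell is in the unexposed row: 1044 − 509 = 535.
So a = 2586, b = 666, c = 509, d = 535.
OR = (a·d)/(b·c) = (2586 × 535) / (666 × 509) = 1383510 / 338994 = 4.08122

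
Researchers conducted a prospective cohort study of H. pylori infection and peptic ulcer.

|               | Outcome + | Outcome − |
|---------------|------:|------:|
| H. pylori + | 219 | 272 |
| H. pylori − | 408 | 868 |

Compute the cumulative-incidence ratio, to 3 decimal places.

1.395

Cells: a = 219, b = 272, c = 408, d = 868.
Risk in exposed = 219/491 = 0.44603; risk in unexposed = 408/1276 = 0.31975.
RR = 0.44603 / 0.31975 = 1.39493
The risk among the exposed is 1.39 times that among the unexposed.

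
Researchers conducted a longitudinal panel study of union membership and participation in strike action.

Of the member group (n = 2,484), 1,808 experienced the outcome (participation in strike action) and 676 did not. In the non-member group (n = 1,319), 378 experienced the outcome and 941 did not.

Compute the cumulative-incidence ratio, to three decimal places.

From the description: a = 1808, b = 676, c = 378, d = 941.
Risk in exposed = 1808/2484 = 0.72786; risk in unexposed = 378/1319 = 0.28658.
RR = 0.72786 / 0.28658 = 2.53980
The risk among the exposed is 2.54 times that among the unexposed.

2.540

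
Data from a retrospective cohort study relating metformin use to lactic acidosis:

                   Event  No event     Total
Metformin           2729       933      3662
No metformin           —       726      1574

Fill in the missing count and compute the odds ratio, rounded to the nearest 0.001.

2.504

The missing cell is in the unexposed row: 1574 − 726 = 848.
So a = 2729, b = 933, c = 848, d = 726.
OR = (a·d)/(b·c) = (2729 × 726) / (933 × 848) = 1981254 / 791184 = 2.50416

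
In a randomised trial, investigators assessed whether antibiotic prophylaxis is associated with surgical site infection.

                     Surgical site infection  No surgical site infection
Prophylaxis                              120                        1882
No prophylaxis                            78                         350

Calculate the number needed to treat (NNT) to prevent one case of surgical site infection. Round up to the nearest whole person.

9

Risk in treated group = 120/2002 = 0.05994; risk in control = 78/428 = 0.18224.
Absolute risk reduction = 0.18224 − 0.05994 = 0.12230
NNT = 1 / ARR = 1 / 0.12230 = 8.176 → round up → 9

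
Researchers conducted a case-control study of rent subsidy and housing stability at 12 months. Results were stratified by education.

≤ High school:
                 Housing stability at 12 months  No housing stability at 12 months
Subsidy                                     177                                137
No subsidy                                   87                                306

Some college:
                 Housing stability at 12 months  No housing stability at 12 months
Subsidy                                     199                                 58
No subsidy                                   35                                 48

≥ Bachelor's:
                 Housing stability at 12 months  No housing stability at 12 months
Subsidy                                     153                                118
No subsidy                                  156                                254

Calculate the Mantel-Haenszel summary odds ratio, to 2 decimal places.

OR_MH = Σ(aᵢdᵢ/nᵢ) / Σ(bᵢcᵢ/nᵢ), where nᵢ is the stratum total.
Stratum 1 (≤ High school): n = 707; a·d/n = 177·306/707 = 76.6082; b·c/n = 137·87/707 = 16.8586
Stratum 2 (Some college): n = 340; a·d/n = 199·48/340 = 28.0941; b·c/n = 58·35/340 = 5.9706
Stratum 3 (≥ Bachelor's): n = 681; a·d/n = 153·254/681 = 57.0661; b·c/n = 118·156/681 = 27.0308
OR_MH = (76.6082 + 28.0941 + 57.0661) / (16.8586 + 5.9706 + 27.0308) = 161.7684 / 49.8600 = 3.24445

3.24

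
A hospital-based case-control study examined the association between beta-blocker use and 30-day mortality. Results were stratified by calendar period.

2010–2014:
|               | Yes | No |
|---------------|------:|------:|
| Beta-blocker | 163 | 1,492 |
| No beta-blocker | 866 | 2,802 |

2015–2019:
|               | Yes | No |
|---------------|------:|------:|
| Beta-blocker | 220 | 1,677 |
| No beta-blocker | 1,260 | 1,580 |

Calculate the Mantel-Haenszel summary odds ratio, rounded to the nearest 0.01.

OR_MH = Σ(aᵢdᵢ/nᵢ) / Σ(bᵢcᵢ/nᵢ), where nᵢ is the stratum total.
Stratum 1 (2010–2014): n = 5323; a·d/n = 163·2802/5323 = 85.8024; b·c/n = 1492·866/5323 = 242.7338
Stratum 2 (2015–2019): n = 4737; a·d/n = 220·1580/4737 = 73.3798; b·c/n = 1677·1260/4737 = 446.0671
OR_MH = (85.8024 + 73.3798) / (242.7338 + 446.0671) = 159.1821 / 688.8009 = 0.23110

0.23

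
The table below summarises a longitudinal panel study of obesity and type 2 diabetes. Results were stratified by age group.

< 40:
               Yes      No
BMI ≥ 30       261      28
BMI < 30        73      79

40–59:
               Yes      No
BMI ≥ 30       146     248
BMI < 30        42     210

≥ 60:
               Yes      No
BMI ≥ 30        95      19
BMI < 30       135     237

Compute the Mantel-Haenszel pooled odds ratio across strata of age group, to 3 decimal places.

5.398

OR_MH = Σ(aᵢdᵢ/nᵢ) / Σ(bᵢcᵢ/nᵢ), where nᵢ is the stratum total.
Stratum 1 (< 40): n = 441; a·d/n = 261·79/441 = 46.7551; b·c/n = 28·73/441 = 4.6349
Stratum 2 (40–59): n = 646; a·d/n = 146·210/646 = 47.4613; b·c/n = 248·42/646 = 16.1238
Stratum 3 (≥ 60): n = 486; a·d/n = 95·237/486 = 46.3272; b·c/n = 19·135/486 = 5.2778
OR_MH = (46.7551 + 47.4613 + 46.3272) / (4.6349 + 16.1238 + 5.2778) = 140.5436 / 26.0365 = 5.39794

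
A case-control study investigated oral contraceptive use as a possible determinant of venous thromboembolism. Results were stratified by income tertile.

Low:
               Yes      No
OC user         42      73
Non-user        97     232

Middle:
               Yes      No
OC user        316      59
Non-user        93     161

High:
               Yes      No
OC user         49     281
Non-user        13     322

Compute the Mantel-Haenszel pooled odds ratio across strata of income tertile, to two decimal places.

OR_MH = Σ(aᵢdᵢ/nᵢ) / Σ(bᵢcᵢ/nᵢ), where nᵢ is the stratum total.
Stratum 1 (Low): n = 444; a·d/n = 42·232/444 = 21.9459; b·c/n = 73·97/444 = 15.9482
Stratum 2 (Middle): n = 629; a·d/n = 316·161/629 = 80.8839; b·c/n = 59·93/629 = 8.7234
Stratum 3 (High): n = 665; a·d/n = 49·322/665 = 23.7263; b·c/n = 281·13/665 = 5.4932
OR_MH = (21.9459 + 80.8839 + 23.7263) / (15.9482 + 8.7234 + 5.4932) = 126.5562 / 30.1648 = 4.19549

4.20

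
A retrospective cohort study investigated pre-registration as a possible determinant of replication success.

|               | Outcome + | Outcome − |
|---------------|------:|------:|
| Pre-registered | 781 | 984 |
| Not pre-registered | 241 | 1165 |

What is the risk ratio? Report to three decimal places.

2.582

Cells: a = 781, b = 984, c = 241, d = 1165.
Risk in exposed = 781/1765 = 0.44249; risk in unexposed = 241/1406 = 0.17141.
RR = 0.44249 / 0.17141 = 2.58151
The risk among the exposed is 2.58 times that among the unexposed.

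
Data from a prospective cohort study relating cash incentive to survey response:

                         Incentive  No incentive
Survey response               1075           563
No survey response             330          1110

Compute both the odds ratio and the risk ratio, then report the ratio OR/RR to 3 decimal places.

Reading the table with exposure as columns: a = 1075 (Incentive, case), b = 330 (Incentive, non-case), c = 563 (No incentive, case), d = 1110.
OR = (1075·1110)/(330·563) = 1193250/185790 = 6.42257
Risk in exposed = 1075/1405 = 0.76512; risk in unexposed = 563/1673 = 0.33652; RR = 2.27363
OR/RR = 6.42257 / 2.27363 = 2.82481
The outcome is not rare, so the OR lies further from 1 than the RR.

2.825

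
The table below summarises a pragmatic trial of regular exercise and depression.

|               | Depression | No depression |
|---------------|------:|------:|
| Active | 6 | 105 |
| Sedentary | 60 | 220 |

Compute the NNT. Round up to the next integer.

7

Risk in treated group = 6/111 = 0.05405; risk in control = 60/280 = 0.21429.
Absolute risk reduction = 0.21429 − 0.05405 = 0.16023
NNT = 1 / ARR = 1 / 0.16023 = 6.241 → round up → 7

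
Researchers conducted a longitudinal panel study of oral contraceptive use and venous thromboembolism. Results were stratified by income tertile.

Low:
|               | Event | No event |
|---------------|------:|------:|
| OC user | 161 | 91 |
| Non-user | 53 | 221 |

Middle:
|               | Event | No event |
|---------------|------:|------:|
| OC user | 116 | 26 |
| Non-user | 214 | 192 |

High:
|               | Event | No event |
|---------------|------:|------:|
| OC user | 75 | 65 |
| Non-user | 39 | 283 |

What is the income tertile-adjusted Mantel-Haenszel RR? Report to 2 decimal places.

RR_MH = Σ(aᵢ·n₀ᵢ/nᵢ) / Σ(cᵢ·n₁ᵢ/nᵢ), with n₁ᵢ = aᵢ+bᵢ (exposed), n₀ᵢ = cᵢ+dᵢ (unexposed), nᵢ = n₁ᵢ+n₀ᵢ.
Stratum 1 (Low): n₁ = 252, n₀ = 274, n = 526; a·n₀/n = 161·274/526 = 83.8669; c·n₁/n = 53·252/526 = 25.3916
Stratum 2 (Middle): n₁ = 142, n₀ = 406, n = 548; a·n₀/n = 116·406/548 = 85.9416; c·n₁/n = 214·142/548 = 55.4526
Stratum 3 (High): n₁ = 140, n₀ = 322, n = 462; a·n₀/n = 75·322/462 = 52.2727; c·n₁/n = 39·140/462 = 11.8182
RR_MH = (83.8669 + 85.9416 + 52.2727) / (25.3916 + 55.4526 + 11.8182) = 222.0813 / 92.6624 = 2.39667

2.40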